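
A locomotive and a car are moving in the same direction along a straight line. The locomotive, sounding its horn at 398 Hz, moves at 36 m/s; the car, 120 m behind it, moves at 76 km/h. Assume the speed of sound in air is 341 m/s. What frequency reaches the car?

76 km/h = 21.11 m/s.
The car is behind, so the locomotive is moving away from it while the car is moving toward the locomotive.
General Doppler shift: f' = f · (v + v_o)/(v + v_s).
f' = 398 × (341 + 21.11)/(341 + 36) = 398 × 362.11/377 ≈ 382 Hz.

382 Hz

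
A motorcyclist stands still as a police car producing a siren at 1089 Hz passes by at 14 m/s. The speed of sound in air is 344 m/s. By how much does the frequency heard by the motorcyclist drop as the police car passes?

Approaching: f₁ = f · v/(v − v_s) = 1089 × 344/330 ≈ 1135.2 Hz.
Receding: f₂ = f · v/(v + v_s) = 1089 × 344/358 ≈ 1046.4 Hz.
Drop: f₁ − f₂ = 2f·v·v_s/(v² − v_s²) = 2 × 1089 × 344 × 14/(344² − 14²) ≈ 88.8 Hz.

88.8 Hz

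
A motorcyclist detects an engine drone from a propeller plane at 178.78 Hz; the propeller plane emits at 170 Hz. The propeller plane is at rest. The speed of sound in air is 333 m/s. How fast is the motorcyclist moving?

f' > f, so the motorcyclist is approaching.
f' = f · (v + v_o)/v ⇒ v_o = v · |f'/f − 1|.
v_o = 333 × |178.78/170 − 1| = 333 × 0.05165 ≈ 17.2 m/s.

17.2 m/s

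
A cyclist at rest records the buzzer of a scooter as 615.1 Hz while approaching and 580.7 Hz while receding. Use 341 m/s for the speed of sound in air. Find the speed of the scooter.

f₁/f₂ = (v + v_s)/(v − v_s), so v_s = v · (f₁ − f₂)/(f₁ + f₂).
v_s = 341 × (615.1 − 580.7)/(615.1 + 580.7) = 341 × 34.4/1195.8 ≈ 9.8 m/s.

9.8 m/s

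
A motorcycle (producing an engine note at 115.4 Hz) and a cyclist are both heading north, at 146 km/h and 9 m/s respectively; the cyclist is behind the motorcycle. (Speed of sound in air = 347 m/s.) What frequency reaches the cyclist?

106 Hz

146 km/h = 40.56 m/s.
The cyclist is behind, so the motorcycle is moving away from it while the cyclist is moving toward the motorcycle.
Both move, so f' = f · (v + v_o)/(v + v_s).
f' = 115.4 × (347 + 9)/(347 + 40.56) = 115.4 × 356/387.56 ≈ 106 Hz.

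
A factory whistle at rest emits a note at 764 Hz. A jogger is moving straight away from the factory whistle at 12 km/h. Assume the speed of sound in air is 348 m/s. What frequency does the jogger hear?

12 km/h = 3.333 m/s.
Only the observer moves, away from the source, so f' = f · (v − v_o)/v.
f' = 764 × (348 − 3.333)/348 = 764 × 344.67/348 ≈ 757 Hz.

757 Hz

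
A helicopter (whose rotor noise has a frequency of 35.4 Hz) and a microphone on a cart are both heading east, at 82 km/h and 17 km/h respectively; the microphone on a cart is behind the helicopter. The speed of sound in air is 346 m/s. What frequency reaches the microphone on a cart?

33.7 Hz

82 km/h = 22.78 m/s; 17 km/h = 4.722 m/s.
The microphone on a cart is behind, so the helicopter is moving away from it while the microphone on a cart is moving toward the helicopter.
General Doppler shift: f' = f · (v + v_o)/(v + v_s).
f' = 35.4 × (346 + 4.722)/(346 + 22.78) = 35.4 × 350.72/368.78 ≈ 33.7 Hz.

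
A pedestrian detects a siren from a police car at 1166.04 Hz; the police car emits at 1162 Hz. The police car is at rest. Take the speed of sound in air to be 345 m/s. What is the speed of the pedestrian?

1.20 m/s

f' > f, so the pedestrian is approaching.
f' = f · (v + v_o)/v ⇒ v_o = v · |f'/f − 1|.
v_o = 345 × |1166.04/1162 − 1| = 345 × 0.003477 ≈ 1.20 m/s.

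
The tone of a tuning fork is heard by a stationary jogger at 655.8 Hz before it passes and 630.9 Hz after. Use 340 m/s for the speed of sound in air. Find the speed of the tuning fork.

6.6 m/s

f₁/f₂ = (v + v_s)/(v − v_s), so v_s = v · (f₁ − f₂)/(f₁ + f₂).
v_s = 340 × (655.8 − 630.9)/(655.8 + 630.9) = 340 × 24.9/1286.7 ≈ 6.6 m/s.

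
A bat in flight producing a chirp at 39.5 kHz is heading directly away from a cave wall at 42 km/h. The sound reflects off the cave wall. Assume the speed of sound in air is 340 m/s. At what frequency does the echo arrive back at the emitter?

42 km/h = 11.67 m/s.
The cave wall receives the sound from a moving source: f₁ = f₀ · v/(v + v_e) = 39.5 × 340/351.67 ≈ 38.2 kHz.
On the return leg the bat in flight is a moving observer: f₂ = f₁ · (v − v_e)/v = 38.2 × 328.33/340 ≈ 36.9 kHz.
Equivalently f₂ = f₀ · (v − v_e)/(v + v_e).

36.9 kHz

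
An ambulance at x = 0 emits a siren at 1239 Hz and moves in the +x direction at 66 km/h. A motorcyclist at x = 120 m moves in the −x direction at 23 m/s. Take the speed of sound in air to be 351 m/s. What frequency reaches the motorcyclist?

66 km/h = 18.33 m/s.
The observer lies on the +x side, so the source is heading toward the observer and the observer is heading toward the source.
Both move, so f' = f · (v + v_o)/(v − v_s).
f' = 1239 × (351 + 23)/(351 − 18.33) = 1239 × 374/332.67 ≈ 1393 Hz.

1393 Hz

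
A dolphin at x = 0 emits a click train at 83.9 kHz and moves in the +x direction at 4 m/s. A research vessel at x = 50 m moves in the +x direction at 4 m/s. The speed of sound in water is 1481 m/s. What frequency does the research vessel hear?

The observer lies on the +x side, so the source is heading toward the observer and the observer is heading away from the source.
Both move, so f' = f · (v − v_o)/(v − v_s).
f' = 83.9 × (1481 − 4)/(1481 − 4) = 83.9 × 1477/1477 ≈ 83.9 kHz.

83.9 kHz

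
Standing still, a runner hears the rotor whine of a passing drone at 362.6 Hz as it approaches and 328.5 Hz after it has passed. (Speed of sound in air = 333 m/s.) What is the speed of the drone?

f₁/f₂ = (v + v_s)/(v − v_s), so v_s = v · (f₁ − f₂)/(f₁ + f₂).
v_s = 333 × (362.6 − 328.5)/(362.6 + 328.5) = 333 × 34.1/691.1 ≈ 16.4 m/s.

16.4 m/s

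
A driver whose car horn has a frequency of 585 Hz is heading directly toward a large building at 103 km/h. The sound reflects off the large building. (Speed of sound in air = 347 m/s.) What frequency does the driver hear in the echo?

103 km/h = 28.61 m/s.
The large building receives the sound from a moving source: f₁ = f₀ · v/(v − v_e) = 585 × 347/318.39 ≈ 638 Hz.
On the return leg the driver is a moving observer: f₂ = f₁ · (v + v_e)/v = 638 × 375.61/347 ≈ 690 Hz.
Equivalently f₂ = f₀ · (v + v_e)/(v − v_e).

690 Hz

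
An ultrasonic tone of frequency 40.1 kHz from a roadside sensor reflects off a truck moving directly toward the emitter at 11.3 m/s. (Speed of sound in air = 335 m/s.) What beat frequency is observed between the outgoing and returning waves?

At the truck (a moving observer), f₁ = f₀ · (v + u)/v = 40.1 × 346.3/335 ≈ 41.45 kHz.
The reflection then acts as a moving source: f₂ = f₁ · v/(v − u) ≈ 42.90 kHz.
Beat frequency (with f₀ = 40100 Hz): |f₂ − f₀| = 2u·f₀/(v − u) = 2 × 11.3 × 40100/323.7 ≈ 2800 Hz.

2800 Hz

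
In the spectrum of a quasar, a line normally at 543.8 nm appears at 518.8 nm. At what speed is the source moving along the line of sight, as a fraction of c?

λ'/λ₀ = 0.9540 < 1 (blueshift), so the source is approaching.
λ'/λ₀ = √((1 − β)/(1 + β)) for an approaching source ⇒ β = (1 − r²)/(1 + r²) with r = λ'/λ₀.
β = (1 − 0.9102)/(1 + 0.9102) ≈ 0.047.

0.047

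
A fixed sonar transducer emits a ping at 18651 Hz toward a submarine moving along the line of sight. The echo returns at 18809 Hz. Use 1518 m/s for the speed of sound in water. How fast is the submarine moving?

6.4 m/s

Double Doppler shift off a moving reflector: f₂ = f₀ · (v + u)/(v − u) (u > 0 toward emitter).
Rearranging, u = v · (f₂ − f₀)/(f₂ + f₀) = 1518 × 158/37460 ≈ 6.4 m/s.
So the submarine is moving at 6.4 m/s toward the emitter.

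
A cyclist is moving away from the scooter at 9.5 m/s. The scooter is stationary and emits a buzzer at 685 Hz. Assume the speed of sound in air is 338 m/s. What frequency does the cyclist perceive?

Only the observer moves, away from the source, so f' = f · (v − v_o)/v.
f' = 685 × (338 − 9.5)/338 = 685 × 328.5/338 ≈ 666 Hz.

666 Hz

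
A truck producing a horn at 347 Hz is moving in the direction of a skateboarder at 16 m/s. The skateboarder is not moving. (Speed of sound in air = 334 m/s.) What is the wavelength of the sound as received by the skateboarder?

91.6 cm

With the source moving toward a stationary observer, f' = f · v/(v − v_s).
f' = 347 × 334/(334 − 16) ≈ 364 Hz.
λ' = v/f' = 334/364.459 ≈ 91.6 cm.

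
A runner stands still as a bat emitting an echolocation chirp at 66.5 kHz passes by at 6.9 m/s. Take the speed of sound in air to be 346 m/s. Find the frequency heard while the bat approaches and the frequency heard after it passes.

Approaching: f₁ = f · v/(v − v_s) = 66.5 × 346/339.1 ≈ 67.9 kHz.
Receding: f₂ = f · v/(v + v_s) = 66.5 × 346/352.9 ≈ 65.2 kHz.

67.9 kHz approaching; 65.2 kHz receding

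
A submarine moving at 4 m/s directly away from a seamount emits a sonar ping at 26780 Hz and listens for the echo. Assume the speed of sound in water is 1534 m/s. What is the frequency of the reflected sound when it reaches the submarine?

The seamount receives the sound from a moving source: f₁ = f₀ · v/(v + v_e) = 26780 × 1534/1538 ≈ 26710 Hz.
On the return leg the submarine is a moving observer: f₂ = f₁ · (v − v_e)/v = 26710 × 1530/1534 ≈ 26641 Hz.
Equivalently f₂ = f₀ · (v − v_e)/(v + v_e).

26641 Hz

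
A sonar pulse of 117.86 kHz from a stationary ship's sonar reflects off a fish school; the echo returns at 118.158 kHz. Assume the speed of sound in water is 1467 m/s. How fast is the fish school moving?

Double Doppler shift off a moving reflector: f₂ = f₀ · (v + u)/(v − u) (u > 0 toward emitter).
Rearranging, u = v · (f₂ − f₀)/(f₂ + f₀) = 1467 × 0.298/236.018 ≈ 1.85 m/s.
So the fish school is moving at 1.85 m/s toward the emitter.

1.85 m/s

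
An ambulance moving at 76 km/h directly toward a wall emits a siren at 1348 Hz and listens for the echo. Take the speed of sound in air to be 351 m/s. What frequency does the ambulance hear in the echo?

1521 Hz

76 km/h = 21.11 m/s.
The wall receives the sound from a moving source: f₁ = f₀ · v/(v − v_e) = 1348 × 351/329.89 ≈ 1434 Hz.
On the return leg the ambulance is a moving observer: f₂ = f₁ · (v + v_e)/v = 1434 × 372.11/351 ≈ 1521 Hz.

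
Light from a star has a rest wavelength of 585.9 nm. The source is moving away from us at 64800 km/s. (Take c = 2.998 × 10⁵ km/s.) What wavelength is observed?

729.8 nm

β = v/c = 64800/299800 = 0.2161.
Relativistic Doppler for wavelength: λ' = λ₀ · √((1 + β)/(1 − β)).
λ' = 585.9 × √(1.2161/0.7839) = 585.9 × 1.24559 ≈ 729.8 nm.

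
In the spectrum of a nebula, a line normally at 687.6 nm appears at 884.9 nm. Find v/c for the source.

λ'/λ₀ = 1.2869 > 1 (redshift), so the source is receding.
λ'/λ₀ = √((1 + β)/(1 − β)) for a receding source ⇒ β = (r² − 1)/(r² + 1) with r = λ'/λ₀.
β = (1.6562 − 1)/(1.6562 + 1) ≈ 0.247.

0.247c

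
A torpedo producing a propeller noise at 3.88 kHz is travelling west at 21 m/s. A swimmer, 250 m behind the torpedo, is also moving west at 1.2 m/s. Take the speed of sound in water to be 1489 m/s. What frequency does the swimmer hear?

3.83 kHz

The swimmer is behind, so the torpedo is moving away from it while the swimmer is moving toward the torpedo.
Both move, so f' = f · (v + v_o)/(v + v_s).
f' = 3.88 × (1489 + 1.2)/(1489 + 21) = 3.88 × 1490.2/1510 ≈ 3.83 kHz.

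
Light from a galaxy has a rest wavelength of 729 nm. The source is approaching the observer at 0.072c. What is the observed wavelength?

678.3 nm

Relativistic Doppler for wavelength: λ' = λ₀ · √((1 − β)/(1 + β)).
λ' = 729 × √(0.9280/1.0720) = 729 × 0.93041 ≈ 678.3 nm.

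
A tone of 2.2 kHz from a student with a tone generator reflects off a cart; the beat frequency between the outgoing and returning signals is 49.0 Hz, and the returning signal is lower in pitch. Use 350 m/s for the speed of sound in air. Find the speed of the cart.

3.9 m/s

Double Doppler shift off a moving reflector: f₂ = f₀ · (v + u)/(v − u) (u > 0 toward emitter).
Returning signal is lower, so f₂ = f₀ − Δf = 2200 − 49 = 2151 Hz.
Rearranging, u = v · (f₂ − f₀)/(f₂ + f₀) = 350 × -49/4351 ≈ -3.9 m/s.
So the cart is moving at 3.9 m/s away from the emitter.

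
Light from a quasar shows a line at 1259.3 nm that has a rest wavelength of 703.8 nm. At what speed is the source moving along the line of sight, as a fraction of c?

λ'/λ₀ = 1.7893 > 1 (redshift), so the source is receding.
λ'/λ₀ = √((1 + β)/(1 − β)) for a receding source ⇒ β = (r² − 1)/(r² + 1) with r = λ'/λ₀.
β = (3.2015 − 1)/(3.2015 + 1) ≈ 0.524.

0.524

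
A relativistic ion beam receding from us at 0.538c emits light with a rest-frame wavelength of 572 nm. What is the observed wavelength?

1043.6 nm

Relativistic Doppler for wavelength: λ' = λ₀ · √((1 + β)/(1 − β)).
λ' = 572 × √(1.5380/0.4620) = 572 × 1.82456 ≈ 1043.6 nm.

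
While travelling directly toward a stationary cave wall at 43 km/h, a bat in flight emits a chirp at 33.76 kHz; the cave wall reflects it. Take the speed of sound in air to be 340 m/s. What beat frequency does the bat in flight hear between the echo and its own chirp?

43 km/h = 11.94 m/s.
The cave wall receives the sound from a moving source: f₁ = f₀ · v/(v − v_e) = 33.76 × 340/328.06 ≈ 34.99 kHz.
On the return leg the bat in flight is a moving observer: f₂ = f₁ · (v + v_e)/v = 34.99 × 351.94/340 ≈ 36.22 kHz.
Equivalently f₂ = f₀ · (v + v_e)/(v − v_e).
Beat against the emitted tone (with f₀ = 33760 Hz): |f₂ − f₀| = 2v_e·f₀/(v − v_e) = 2 × 11.94 × 33760/328.06 ≈ 2458 Hz.

2458 Hz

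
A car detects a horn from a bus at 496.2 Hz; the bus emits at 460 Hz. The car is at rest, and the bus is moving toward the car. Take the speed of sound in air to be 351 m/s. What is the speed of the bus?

26 m/s

f' = f · v/(v − v_s) ⇒ v_s = v · |1 − f/f'|.
v_s = 351 × |1 − 460/496.2| = 351 × 0.07295 ≈ 26 m/s.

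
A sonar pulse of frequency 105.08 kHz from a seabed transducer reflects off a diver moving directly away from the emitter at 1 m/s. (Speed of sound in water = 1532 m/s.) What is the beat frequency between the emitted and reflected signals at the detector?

137 Hz

At the diver (a moving observer), f₁ = f₀ · (v − u)/v = 105.08 × 1531/1532 ≈ 105.0114 kHz.
On reflection it acts as a source moving away from the stationary detector: f₂ = f₁ · v/(v + u) = 105.0114 × 1532/1533 ≈ 104.9429 kHz.
Beat frequency (with f₀ = 105080 Hz): |f₂ − f₀| = 2u·f₀/(v + u) = 2 × 1 × 105080/1533 ≈ 137 Hz.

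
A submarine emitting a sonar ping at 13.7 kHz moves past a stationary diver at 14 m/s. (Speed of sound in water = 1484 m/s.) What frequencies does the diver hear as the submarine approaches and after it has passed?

13.83 kHz approaching; 13.57 kHz receding

Approaching: f₁ = f · v/(v − v_s) = 13.7 × 1484/1470 ≈ 13.83 kHz.
Receding: f₂ = f · v/(v + v_s) = 13.7 × 1484/1498 ≈ 13.57 kHz.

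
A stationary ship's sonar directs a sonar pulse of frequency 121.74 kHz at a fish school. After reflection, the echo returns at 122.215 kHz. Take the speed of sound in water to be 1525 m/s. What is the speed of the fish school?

Double Doppler shift off a moving reflector: f₂ = f₀ · (v + u)/(v − u) (u > 0 toward emitter).
Rearranging, u = v · (f₂ − f₀)/(f₂ + f₀) = 1525 × 0.475/243.955 ≈ 2.97 m/s.
So the fish school is moving at 2.97 m/s toward the emitter.

2.97 m/s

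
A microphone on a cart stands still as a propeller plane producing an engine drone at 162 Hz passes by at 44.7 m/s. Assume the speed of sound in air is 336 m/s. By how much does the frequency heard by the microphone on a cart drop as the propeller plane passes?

43.9 Hz

Approaching: f₁ = f · v/(v − v_s) = 162 × 336/291.3 ≈ 186.9 Hz.
Receding: f₂ = f · v/(v + v_s) = 162 × 336/380.7 ≈ 143.0 Hz.
Drop: f₁ − f₂ = 2f·v·v_s/(v² − v_s²) = 2 × 162 × 336 × 44.7/(336² − 44.7²) ≈ 43.9 Hz.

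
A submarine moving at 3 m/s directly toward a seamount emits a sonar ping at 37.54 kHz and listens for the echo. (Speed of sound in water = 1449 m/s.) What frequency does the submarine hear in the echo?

The seamount receives the sound from a moving source: f₁ = f₀ · v/(v − v_e) = 37.54 × 1449/1446 ≈ 37.6 kHz.
On the return leg the submarine is a moving observer: f₂ = f₁ · (v + v_e)/v = 37.6 × 1452/1449 ≈ 37.7 kHz.

37.7 kHz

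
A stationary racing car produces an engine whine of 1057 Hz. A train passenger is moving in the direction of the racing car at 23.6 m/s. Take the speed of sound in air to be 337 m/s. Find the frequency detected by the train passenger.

1131 Hz

Moving observer, stationary source: f' = f · (v + v_o)/v.
f' = 1057 × (337 + 23.6)/337 = 1057 × 360.6/337 ≈ 1131 Hz.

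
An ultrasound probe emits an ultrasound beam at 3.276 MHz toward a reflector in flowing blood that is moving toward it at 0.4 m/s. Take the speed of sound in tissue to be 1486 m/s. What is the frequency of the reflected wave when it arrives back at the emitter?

3.278 MHz

At the reflector in flowing blood (a moving observer), f₁ = f₀ · (v + u)/v = 3.276 × 1486.4/1486 ≈ 3.277 MHz.
The reflection then acts as a moving source: f₂ = f₁ · v/(v − u) ≈ 3.278 MHz.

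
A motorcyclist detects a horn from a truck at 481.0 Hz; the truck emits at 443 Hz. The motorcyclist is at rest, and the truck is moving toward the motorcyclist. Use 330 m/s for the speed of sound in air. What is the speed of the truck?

26 m/s

f' = f · v/(v − v_s) ⇒ v_s = v · |1 − f/f'|.
v_s = 330 × |1 − 443/481.0| = 330 × 0.079 ≈ 26 m/s.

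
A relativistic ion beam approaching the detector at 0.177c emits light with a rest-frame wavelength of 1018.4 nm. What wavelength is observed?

851.6 nm

Relativistic Doppler for wavelength: λ' = λ₀ · √((1 − β)/(1 + β)).
λ' = 1018.4 × √(0.8230/1.1770) = 1018.4 × 0.83620 ≈ 851.6 nm.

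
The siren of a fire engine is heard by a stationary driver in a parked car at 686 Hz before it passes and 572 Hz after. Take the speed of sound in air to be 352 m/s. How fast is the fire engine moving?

32 m/s

f₁/f₂ = (v + v_s)/(v − v_s), so v_s = v · (f₁ − f₂)/(f₁ + f₂).
v_s = 352 × (686 − 572)/(686 + 572) = 352 × 114/1258 ≈ 32 m/s.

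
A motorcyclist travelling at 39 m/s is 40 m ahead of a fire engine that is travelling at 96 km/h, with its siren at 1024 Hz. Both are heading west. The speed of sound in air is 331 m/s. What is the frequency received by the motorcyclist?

983 Hz

96 km/h = 26.67 m/s.
The motorcyclist is ahead, so the fire engine is moving toward it while the motorcyclist is moving away from the fire engine.
General Doppler shift: f' = f · (v − v_o)/(v − v_s).
f' = 1024 × (331 − 39)/(331 − 26.67) = 1024 × 292/304.33 ≈ 983 Hz.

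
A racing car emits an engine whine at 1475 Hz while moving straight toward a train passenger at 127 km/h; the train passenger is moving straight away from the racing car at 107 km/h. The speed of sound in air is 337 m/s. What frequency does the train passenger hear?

1502 Hz

127 km/h = 35.28 m/s; 107 km/h = 29.72 m/s.
Both move, so f' = f · (v − v_o)/(v − v_s).
f' = 1475 × (337 − 29.72)/(337 − 35.28) = 1475 × 307.28/301.72 ≈ 1502 Hz.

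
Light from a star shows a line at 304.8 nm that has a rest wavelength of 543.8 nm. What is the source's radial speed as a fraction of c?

λ'/λ₀ = 0.5605 < 1 (blueshift), so the source is approaching.
λ'/λ₀ = √((1 − β)/(1 + β)) for an approaching source ⇒ β = (1 − r²)/(1 + r²) with r = λ'/λ₀.
β = (1 − 0.3142)/(1 + 0.3142) ≈ 0.522.

0.522c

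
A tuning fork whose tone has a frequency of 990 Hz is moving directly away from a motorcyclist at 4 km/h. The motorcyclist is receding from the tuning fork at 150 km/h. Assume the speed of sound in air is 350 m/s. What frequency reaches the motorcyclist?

4 km/h = 1.111 m/s; 150 km/h = 41.67 m/s.
Both move, so f' = f · (v − v_o)/(v + v_s).
f' = 990 × (350 − 41.67)/(350 + 1.111) = 990 × 308.33/351.11 ≈ 869 Hz.

869 Hz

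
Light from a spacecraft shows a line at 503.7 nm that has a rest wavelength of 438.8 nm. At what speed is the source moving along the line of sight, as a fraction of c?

0.137

λ'/λ₀ = 1.1479 > 1 (redshift), so the source is receding.
λ'/λ₀ = √((1 + β)/(1 − β)) for a receding source ⇒ β = (r² − 1)/(r² + 1) with r = λ'/λ₀.
β = (1.3177 − 1)/(1.3177 + 1) ≈ 0.137.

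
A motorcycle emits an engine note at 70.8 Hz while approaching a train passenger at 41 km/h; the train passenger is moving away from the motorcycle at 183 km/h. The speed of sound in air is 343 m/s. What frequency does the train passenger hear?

62 Hz

41 km/h = 11.39 m/s; 183 km/h = 50.83 m/s.
General Doppler shift: f' = f · (v − v_o)/(v − v_s).
f' = 70.8 × (343 − 50.83)/(343 − 11.39) = 70.8 × 292.17/331.61 ≈ 62 Hz.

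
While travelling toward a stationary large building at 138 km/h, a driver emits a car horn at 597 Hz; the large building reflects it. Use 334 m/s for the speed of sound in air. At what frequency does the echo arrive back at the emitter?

138 km/h = 38.33 m/s.
The large building receives the sound from a moving source: f₁ = f₀ · v/(v − v_e) = 597 × 334/295.67 ≈ 674 Hz.
On the return leg the driver is a moving observer: f₂ = f₁ · (v + v_e)/v = 674 × 372.33/334 ≈ 752 Hz.

752 Hz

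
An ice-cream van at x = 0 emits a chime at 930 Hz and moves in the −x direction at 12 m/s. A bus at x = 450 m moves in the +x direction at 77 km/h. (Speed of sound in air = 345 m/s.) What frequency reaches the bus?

843 Hz

77 km/h = 21.39 m/s.
The observer lies on the +x side, so the source is heading away from the observer and the observer is heading away from the source.
General Doppler shift: f' = f · (v − v_o)/(v + v_s).
f' = 930 × (345 − 21.39)/(345 + 12) = 930 × 323.61/357 ≈ 843 Hz.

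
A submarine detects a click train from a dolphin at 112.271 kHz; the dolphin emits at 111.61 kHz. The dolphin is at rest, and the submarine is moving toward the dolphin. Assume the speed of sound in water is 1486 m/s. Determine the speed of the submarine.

f' = f · (v + v_o)/v ⇒ v_o = v · |f'/f − 1|.
v_o = 1486 × |112.271/111.61 − 1| = 1486 × 0.005922 ≈ 8.8 m/s.

8.8 m/s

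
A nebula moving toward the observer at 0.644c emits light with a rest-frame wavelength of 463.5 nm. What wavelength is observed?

215.7 nm

Relativistic Doppler for wavelength: λ' = λ₀ · √((1 − β)/(1 + β)).
λ' = 463.5 × √(0.3560/1.6440) = 463.5 × 0.46534 ≈ 215.7 nm.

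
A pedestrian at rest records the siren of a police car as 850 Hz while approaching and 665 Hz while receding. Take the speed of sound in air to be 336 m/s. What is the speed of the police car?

41 m/s

f₁/f₂ = (v + v_s)/(v − v_s), so v_s = v · (f₁ − f₂)/(f₁ + f₂).
v_s = 336 × (850 − 665)/(850 + 665) = 336 × 185/1515 ≈ 41 m/s.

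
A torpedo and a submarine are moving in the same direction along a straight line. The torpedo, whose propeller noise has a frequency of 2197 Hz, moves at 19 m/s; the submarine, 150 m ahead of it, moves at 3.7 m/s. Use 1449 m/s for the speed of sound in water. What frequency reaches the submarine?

2221 Hz

The submarine is ahead, so the torpedo is moving toward it while the submarine is moving away from the torpedo.
With source approaching and observer receding, f' = f · (v − v_o)/(v − v_s).
f' = 2197 × (1449 − 3.7)/(1449 − 19) = 2197 × 1445.3/1430 ≈ 2221 Hz.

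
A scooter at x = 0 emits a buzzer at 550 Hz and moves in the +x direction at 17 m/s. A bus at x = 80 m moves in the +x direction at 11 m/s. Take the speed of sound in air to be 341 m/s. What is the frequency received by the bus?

The observer lies on the +x side, so the source is heading toward the observer and the observer is heading away from the source.
With source approaching and observer receding, f' = f · (v − v_o)/(v − v_s).
f' = 550 × (341 − 11)/(341 − 17) = 550 × 330/324 ≈ 560 Hz.

560 Hz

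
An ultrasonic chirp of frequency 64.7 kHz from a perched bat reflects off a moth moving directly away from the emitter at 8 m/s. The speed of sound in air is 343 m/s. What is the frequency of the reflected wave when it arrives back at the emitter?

61.8 kHz

At the moth (a moving observer), f₁ = f₀ · (v − u)/v = 64.7 × 335/343 ≈ 63.2 kHz.
The reflection then acts as a moving source: f₂ = f₁ · v/(v + u) ≈ 61.8 kHz.
Equivalently f₂ = f₀ · (v − u)/(v + u).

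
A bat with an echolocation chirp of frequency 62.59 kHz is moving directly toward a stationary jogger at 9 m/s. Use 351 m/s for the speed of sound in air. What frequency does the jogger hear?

Only the source moves, toward the listener, so f' = f · v/(v − v_s).
f' = 62.59 × 351/(351 − 9) = 62.59 × 351/342 ≈ 64.2 kHz.

64.2 kHz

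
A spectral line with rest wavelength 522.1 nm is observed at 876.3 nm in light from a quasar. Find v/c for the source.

0.476c

λ'/λ₀ = 1.6784 > 1 (redshift), so the source is receding.
λ'/λ₀ = √((1 + β)/(1 − β)) for a receding source ⇒ β = (r² − 1)/(r² + 1) with r = λ'/λ₀.
β = (2.8171 − 1)/(2.8171 + 1) ≈ 0.476.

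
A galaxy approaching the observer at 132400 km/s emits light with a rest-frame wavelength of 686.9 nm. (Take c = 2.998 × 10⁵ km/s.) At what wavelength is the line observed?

427.5 nm

β = v/c = 132400/299800 = 0.4416.
Relativistic Doppler for wavelength: λ' = λ₀ · √((1 − β)/(1 + β)).
λ' = 686.9 × √(0.5584/1.4416) = 686.9 × 0.62235 ≈ 427.5 nm.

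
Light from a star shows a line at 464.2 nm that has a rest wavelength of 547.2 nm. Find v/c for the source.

0.163c

λ'/λ₀ = 0.8483 < 1 (blueshift), so the source is approaching.
λ'/λ₀ = √((1 − β)/(1 + β)) for an approaching source ⇒ β = (1 − r²)/(1 + r²) with r = λ'/λ₀.
β = (1 − 0.7196)/(1 + 0.7196) ≈ 0.163.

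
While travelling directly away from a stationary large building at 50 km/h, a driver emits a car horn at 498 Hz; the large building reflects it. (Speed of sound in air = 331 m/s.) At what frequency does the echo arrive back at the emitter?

50 km/h = 13.89 m/s.
The large building receives the sound from a moving source: f₁ = f₀ · v/(v + v_e) = 498 × 331/344.89 ≈ 478 Hz.
On the return leg the driver is a moving observer: f₂ = f₁ · (v − v_e)/v = 478 × 317.11/331 ≈ 458 Hz.
Equivalently f₂ = f₀ · (v − v_e)/(v + v_e).

458 Hz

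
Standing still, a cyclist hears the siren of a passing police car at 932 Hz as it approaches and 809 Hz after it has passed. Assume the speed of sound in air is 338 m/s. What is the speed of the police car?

23.9 m/s

f₁/f₂ = (v + v_s)/(v − v_s), so v_s = v · (f₁ − f₂)/(f₁ + f₂).
v_s = 338 × (932 − 809)/(932 + 809) = 338 × 123/1741 ≈ 23.9 m/s.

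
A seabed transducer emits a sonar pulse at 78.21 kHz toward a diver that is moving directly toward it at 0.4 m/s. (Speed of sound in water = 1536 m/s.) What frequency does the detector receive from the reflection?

At the diver (a moving observer), f₁ = f₀ · (v + u)/v = 78.21 × 1536.4/1536 ≈ 78.2 kHz.
The reflection then acts as a moving source: f₂ = f₁ · v/(v − u) ≈ 78.3 kHz.
Equivalently f₂ = f₀ · (v + u)/(v − u).

78.3 kHz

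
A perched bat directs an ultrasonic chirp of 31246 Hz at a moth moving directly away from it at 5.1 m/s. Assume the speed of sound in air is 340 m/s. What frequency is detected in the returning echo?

30322 Hz

The moth first receives the wave as a moving observer: f₁ = f₀ · (v − u)/v = 31246 × (340 − 5.1)/340 ≈ 30777 Hz.
The reflection then acts as a moving source: f₂ = f₁ · v/(v + u) ≈ 30322 Hz.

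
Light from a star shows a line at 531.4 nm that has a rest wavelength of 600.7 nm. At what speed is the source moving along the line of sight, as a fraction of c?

0.122c

λ'/λ₀ = 0.8846 < 1 (blueshift), so the source is approaching.
λ'/λ₀ = √((1 − β)/(1 + β)) for an approaching source ⇒ β = (1 − r²)/(1 + r²) with r = λ'/λ₀.
β = (1 − 0.7826)/(1 + 0.7826) ≈ 0.122.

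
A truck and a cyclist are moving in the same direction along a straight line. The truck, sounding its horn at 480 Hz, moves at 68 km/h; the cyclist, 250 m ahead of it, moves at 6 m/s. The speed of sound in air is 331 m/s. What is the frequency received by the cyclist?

68 km/h = 18.89 m/s.
The cyclist is ahead, so the truck is moving toward it while the cyclist is moving away from the truck.
General Doppler shift: f' = f · (v − v_o)/(v − v_s).
f' = 480 × (331 − 6)/(331 − 18.89) = 480 × 325/312.11 ≈ 500 Hz.

500 Hz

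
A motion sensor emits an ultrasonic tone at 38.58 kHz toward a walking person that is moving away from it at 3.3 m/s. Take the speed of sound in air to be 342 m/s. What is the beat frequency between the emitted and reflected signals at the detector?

At the walking person (a moving observer), f₁ = f₀ · (v − u)/v = 38.58 × 338.7/342 ≈ 38.208 kHz.
On reflection it acts as a source moving away from the stationary detector: f₂ = f₁ · v/(v + u) = 38.208 × 342/345.3 ≈ 37.843 kHz.
Equivalently f₂ = f₀ · (v − u)/(v + u).
Beat frequency (with f₀ = 38580 Hz): |f₂ − f₀| = 2u·f₀/(v + u) = 2 × 3.3 × 38580/345.3 ≈ 737 Hz.

737 Hz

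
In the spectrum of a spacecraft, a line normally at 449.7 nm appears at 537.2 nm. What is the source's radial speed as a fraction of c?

λ'/λ₀ = 1.1946 > 1 (redshift), so the source is receding.
λ'/λ₀ = √((1 + β)/(1 − β)) for a receding source ⇒ β = (r² − 1)/(r² + 1) with r = λ'/λ₀.
β = (1.4270 − 1)/(1.4270 + 1) ≈ 0.176.

0.176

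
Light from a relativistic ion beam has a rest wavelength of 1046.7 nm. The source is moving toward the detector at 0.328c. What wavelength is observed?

Relativistic Doppler for wavelength: λ' = λ₀ · √((1 − β)/(1 + β)).
λ' = 1046.7 × √(0.6720/1.3280) = 1046.7 × 0.71135 ≈ 744.6 nm.

744.6 nm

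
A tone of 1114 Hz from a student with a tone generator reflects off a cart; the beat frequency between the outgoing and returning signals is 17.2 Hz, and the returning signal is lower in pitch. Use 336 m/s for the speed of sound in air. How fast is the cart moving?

Double Doppler shift off a moving reflector: f₂ = f₀ · (v + u)/(v − u) (u > 0 toward emitter).
Returning signal is lower, so f₂ = f₀ − Δf = 1114 − 17.2 = 1096.8 Hz.
Rearranging, u = v · (f₂ − f₀)/(f₂ + f₀) = 336 × -17.2/2210.8 ≈ -2.61 m/s.
So the cart is moving at 2.61 m/s away from the emitter.

2.61 m/s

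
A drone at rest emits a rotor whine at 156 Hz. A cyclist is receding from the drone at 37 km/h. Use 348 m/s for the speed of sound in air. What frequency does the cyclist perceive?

151 Hz

37 km/h = 10.28 m/s.
Moving observer, stationary source: f' = f · (v − v_o)/v.
f' = 156 × (348 − 10.28)/348 = 156 × 337.72/348 ≈ 151 Hz.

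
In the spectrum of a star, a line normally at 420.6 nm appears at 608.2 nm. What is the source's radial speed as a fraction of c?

0.353c

λ'/λ₀ = 1.4460 > 1 (redshift), so the source is receding.
λ'/λ₀ = √((1 + β)/(1 − β)) for a receding source ⇒ β = (r² − 1)/(r² + 1) with r = λ'/λ₀.
β = (2.0910 − 1)/(2.0910 + 1) ≈ 0.353.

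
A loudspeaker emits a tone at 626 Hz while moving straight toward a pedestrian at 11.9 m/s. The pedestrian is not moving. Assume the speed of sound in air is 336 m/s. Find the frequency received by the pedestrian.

Only the source moves, toward the listener, so f' = f · v/(v − v_s).
f' = 626 × 336/(336 − 11.9) = 626 × 336/324.1 ≈ 649 Hz.

649 Hz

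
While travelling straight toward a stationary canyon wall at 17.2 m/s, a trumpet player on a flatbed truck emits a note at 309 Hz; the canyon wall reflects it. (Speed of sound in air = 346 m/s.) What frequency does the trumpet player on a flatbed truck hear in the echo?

The canyon wall receives the sound from a moving source: f₁ = f₀ · v/(v − v_e) = 309 × 346/328.8 ≈ 325 Hz.
On the return leg the trumpet player on a flatbed truck is a moving observer: f₂ = f₁ · (v + v_e)/v = 325 × 363.2/346 ≈ 341 Hz.

341 Hz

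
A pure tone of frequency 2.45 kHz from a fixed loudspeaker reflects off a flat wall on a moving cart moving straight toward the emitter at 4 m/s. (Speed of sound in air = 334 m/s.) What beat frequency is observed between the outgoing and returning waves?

59.4 Hz

The flat wall on a moving cart first receives the wave as a moving observer: f₁ = f₀ · (v + u)/v = 2.45 × (334 + 4)/334 ≈ 2.4793 kHz.
On reflection it acts as a source moving toward the stationary detector: f₂ = f₁ · v/(v − u) = 2.4793 × 334/330 ≈ 2.5094 kHz.
Equivalently f₂ = f₀ · (v + u)/(v − u).
Beat frequency (with f₀ = 2450 Hz): |f₂ − f₀| = 2u·f₀/(v − u) = 2 × 4 × 2450/330 ≈ 59.4 Hz.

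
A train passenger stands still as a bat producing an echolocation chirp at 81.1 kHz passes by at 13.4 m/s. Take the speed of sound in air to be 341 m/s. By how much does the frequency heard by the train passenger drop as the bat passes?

Approaching: f₁ = f · v/(v − v_s) = 81.1 × 341/327.6 ≈ 84.42 kHz.
Receding: f₂ = f · v/(v + v_s) = 81.1 × 341/354.4 ≈ 78.03 kHz.
Drop: f₁ − f₂ = 2f·v·v_s/(v² − v_s²) = 2 × 81.1 × 341 × 13.4/(341² − 13.4²) ≈ 6.38 kHz.

6.38 kHz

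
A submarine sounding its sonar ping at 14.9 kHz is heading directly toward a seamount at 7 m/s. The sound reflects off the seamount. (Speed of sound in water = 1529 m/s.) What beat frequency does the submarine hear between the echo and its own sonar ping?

137 Hz

The seamount receives the sound from a moving source: f₁ = f₀ · v/(v − v_e) = 14.9 × 1529/1522 ≈ 14.9685 kHz.
On the return leg the submarine is a moving observer: f₂ = f₁ · (v + v_e)/v = 14.9685 × 1536/1529 ≈ 15.0371 kHz.
Equivalently f₂ = f₀ · (v + v_e)/(v − v_e).
Beat against the emitted tone (with f₀ = 14900 Hz): |f₂ − f₀| = 2v_e·f₀/(v − v_e) = 2 × 7 × 14900/1522 ≈ 137 Hz.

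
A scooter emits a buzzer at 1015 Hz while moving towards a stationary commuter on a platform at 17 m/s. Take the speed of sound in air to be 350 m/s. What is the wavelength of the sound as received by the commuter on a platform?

32.8 cm

Only the source moves, toward the listener, so f' = f · v/(v − v_s).
f' = 1015 × 350/(350 − 17) ≈ 1067 Hz.
λ' = v/f' = 350/1066.82 ≈ 32.8 cm.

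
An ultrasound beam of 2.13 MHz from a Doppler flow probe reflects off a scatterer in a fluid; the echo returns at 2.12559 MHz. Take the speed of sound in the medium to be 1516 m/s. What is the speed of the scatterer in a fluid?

Double Doppler shift off a moving reflector: f₂ = f₀ · (v + u)/(v − u) (u > 0 toward emitter).
Rearranging, u = v · (f₂ − f₀)/(f₂ + f₀) = 1516 × -0.00441/4.25559 ≈ -1.57 m/s.
So the scatterer in a fluid is moving at 1.57 m/s away from the emitter.

1.57 m/s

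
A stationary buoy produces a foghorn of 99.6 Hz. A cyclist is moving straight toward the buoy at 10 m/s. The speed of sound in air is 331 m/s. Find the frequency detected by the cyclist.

103 Hz

Only the observer moves, toward the source, so f' = f · (v + v_o)/v.
f' = 99.6 × (331 + 10)/331 = 99.6 × 341/331 ≈ 103 Hz.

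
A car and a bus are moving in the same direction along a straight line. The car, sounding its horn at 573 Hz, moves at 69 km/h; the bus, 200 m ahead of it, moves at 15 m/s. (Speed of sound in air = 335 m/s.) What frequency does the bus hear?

581 Hz

69 km/h = 19.17 m/s.
The bus is ahead, so the car is moving toward it while the bus is moving away from the car.
Both move, so f' = f · (v − v_o)/(v − v_s).
f' = 573 × (335 − 15)/(335 − 19.17) = 573 × 320/315.83 ≈ 581 Hz.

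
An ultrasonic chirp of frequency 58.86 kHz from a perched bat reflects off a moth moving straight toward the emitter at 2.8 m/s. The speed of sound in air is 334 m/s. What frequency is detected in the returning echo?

At the moth (a moving observer), f₁ = f₀ · (v + u)/v = 58.86 × 336.8/334 ≈ 59.4 kHz.
The reflection then acts as a moving source: f₂ = f₁ · v/(v − u) ≈ 59.9 kHz.

59.9 kHz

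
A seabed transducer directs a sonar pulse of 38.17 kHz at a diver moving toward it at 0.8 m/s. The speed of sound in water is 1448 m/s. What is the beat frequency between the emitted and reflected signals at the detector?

42.2 Hz

The diver first receives the wave as a moving observer: f₁ = f₀ · (v + u)/v = 38.17 × (1448 + 0.8)/1448 ≈ 38.1911 kHz.
On reflection it acts as a source moving toward the stationary detector: f₂ = f₁ · v/(v − u) = 38.1911 × 1448/1447.2 ≈ 38.2122 kHz.
Equivalently f₂ = f₀ · (v + u)/(v − u).
Beat frequency (with f₀ = 38170 Hz): |f₂ − f₀| = 2u·f₀/(v − u) = 2 × 0.8 × 38170/1447.2 ≈ 42.2 Hz.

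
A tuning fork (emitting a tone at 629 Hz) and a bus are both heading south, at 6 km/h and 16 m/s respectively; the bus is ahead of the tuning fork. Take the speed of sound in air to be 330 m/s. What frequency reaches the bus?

602 Hz

6 km/h = 1.667 m/s.
The bus is ahead, so the tuning fork is moving toward it while the bus is moving away from the tuning fork.
Both move, so f' = f · (v − v_o)/(v − v_s).
f' = 629 × (330 − 16)/(330 − 1.667) = 629 × 314/328.33 ≈ 602 Hz.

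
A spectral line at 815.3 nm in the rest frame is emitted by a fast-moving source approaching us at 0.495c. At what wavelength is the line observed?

Relativistic Doppler for wavelength: λ' = λ₀ · √((1 − β)/(1 + β)).
λ' = 815.3 × √(0.5050/1.4950) = 815.3 × 0.58120 ≈ 473.9 nm.

473.9 nm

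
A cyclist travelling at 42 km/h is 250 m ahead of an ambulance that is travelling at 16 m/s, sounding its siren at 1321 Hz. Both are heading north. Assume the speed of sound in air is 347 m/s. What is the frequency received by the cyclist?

1338 Hz

42 km/h = 11.67 m/s.
The cyclist is ahead, so the ambulance is moving toward it while the cyclist is moving away from the ambulance.
With source approaching and observer receding, f' = f · (v − v_o)/(v − v_s).
f' = 1321 × (347 − 11.67)/(347 − 16) = 1321 × 335.33/331 ≈ 1338 Hz.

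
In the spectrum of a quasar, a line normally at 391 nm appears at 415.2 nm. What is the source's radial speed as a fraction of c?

λ'/λ₀ = 1.0619 > 1 (redshift), so the source is receding.
λ'/λ₀ = √((1 + β)/(1 − β)) for a receding source ⇒ β = (r² − 1)/(r² + 1) with r = λ'/λ₀.
β = (1.1276 − 1)/(1.1276 + 1) ≈ 0.060.

0.060c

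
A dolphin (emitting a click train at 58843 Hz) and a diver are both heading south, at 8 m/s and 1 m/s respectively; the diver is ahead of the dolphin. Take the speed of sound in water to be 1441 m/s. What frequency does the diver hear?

The diver is ahead, so the dolphin is moving toward it while the diver is moving away from the dolphin.
With source approaching and observer receding, f' = f · (v − v_o)/(v − v_s).
f' = 58843 × (1441 − 1)/(1441 − 8) = 58843 × 1440/1433 ≈ 59130 Hz.

59130 Hz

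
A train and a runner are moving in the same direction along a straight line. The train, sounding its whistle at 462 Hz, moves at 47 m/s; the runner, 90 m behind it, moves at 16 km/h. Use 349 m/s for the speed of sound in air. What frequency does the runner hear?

412 Hz

16 km/h = 4.444 m/s.
The runner is behind, so the train is moving away from it while the runner is moving toward the train.
With source receding and observer approaching, f' = f · (v + v_o)/(v + v_s).
f' = 462 × (349 + 4.444)/(349 + 47) = 462 × 353.44/396 ≈ 412 Hz.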